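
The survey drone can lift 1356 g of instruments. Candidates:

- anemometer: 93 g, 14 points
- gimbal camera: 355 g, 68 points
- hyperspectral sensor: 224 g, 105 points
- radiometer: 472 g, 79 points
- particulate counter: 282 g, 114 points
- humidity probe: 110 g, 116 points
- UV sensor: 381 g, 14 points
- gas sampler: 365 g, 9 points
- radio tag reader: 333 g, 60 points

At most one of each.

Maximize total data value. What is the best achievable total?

463

Density check — humidity probe 1.05, hyperspectral sensor 0.47, particulate counter 0.40 are the best per g.
Gimbal camera + hyperspectral sensor + particulate counter + humidity probe + radio tag reader uses 1304 of the 1356 g and totals 463.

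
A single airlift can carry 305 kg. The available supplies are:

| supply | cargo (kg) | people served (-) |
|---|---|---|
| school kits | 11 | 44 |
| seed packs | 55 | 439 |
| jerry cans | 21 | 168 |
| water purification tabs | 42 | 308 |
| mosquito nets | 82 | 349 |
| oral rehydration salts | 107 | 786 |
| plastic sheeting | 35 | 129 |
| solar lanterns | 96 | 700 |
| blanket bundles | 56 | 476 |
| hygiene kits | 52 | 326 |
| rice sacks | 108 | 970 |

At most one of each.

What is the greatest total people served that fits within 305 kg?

2454

Greedy by ratio would take school kits + seed packs + jerry cans + water purification tabs + blanket bundles + rice sacks: 293 kg used, total 2405.
Dropping school kits and seed packs and jerry cans frees 87 kg; slotting in solar lanterns (96 kg) lifts the total to 2454 at 302 kg.
That's the maximum — no swap from here does better than 2454.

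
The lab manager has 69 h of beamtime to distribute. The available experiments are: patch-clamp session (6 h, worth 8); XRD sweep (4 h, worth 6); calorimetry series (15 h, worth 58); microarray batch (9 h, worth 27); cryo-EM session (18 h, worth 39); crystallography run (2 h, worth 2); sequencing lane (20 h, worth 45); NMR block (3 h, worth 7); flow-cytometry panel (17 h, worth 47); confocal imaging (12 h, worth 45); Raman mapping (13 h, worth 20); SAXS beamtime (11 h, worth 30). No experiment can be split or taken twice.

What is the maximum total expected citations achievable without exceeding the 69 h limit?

Density check — calorimetry series 3.87, confocal imaging 3.75, microarray batch 3.00, flow-cytometry panel 2.76 are the best per h.
Taking calorimetry series + microarray batch + crystallography run + NMR block + flow-cytometry panel + confocal imaging + SAXS beamtime: 69 h used, 216 in expected citations.
Nothing else within 69 h beats 216.

216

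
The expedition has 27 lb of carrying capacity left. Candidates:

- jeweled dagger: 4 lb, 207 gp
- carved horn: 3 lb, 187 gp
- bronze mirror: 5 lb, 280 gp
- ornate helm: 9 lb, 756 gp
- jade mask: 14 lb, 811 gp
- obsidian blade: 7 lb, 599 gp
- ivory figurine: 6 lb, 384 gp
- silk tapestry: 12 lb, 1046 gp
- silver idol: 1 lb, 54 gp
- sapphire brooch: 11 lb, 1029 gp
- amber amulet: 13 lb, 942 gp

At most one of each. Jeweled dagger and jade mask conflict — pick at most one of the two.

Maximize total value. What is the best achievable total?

2384

A density-first pass picks carved horn + silk tapestry + silver idol + sapphire brooch — 2316 at 27 lb.
A better packing is ornate helm + obsidian blade + sapphire brooch: 27 lb, total 2384.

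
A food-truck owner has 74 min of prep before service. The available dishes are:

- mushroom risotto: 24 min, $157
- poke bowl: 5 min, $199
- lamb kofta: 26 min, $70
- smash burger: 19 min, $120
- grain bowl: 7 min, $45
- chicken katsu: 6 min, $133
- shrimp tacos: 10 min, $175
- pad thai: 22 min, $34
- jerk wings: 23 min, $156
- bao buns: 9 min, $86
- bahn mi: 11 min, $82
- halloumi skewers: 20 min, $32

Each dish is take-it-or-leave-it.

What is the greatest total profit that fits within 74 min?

877

Taking the top-ratio dishes first gives poke bowl + grain bowl + chicken katsu + shrimp tacos + jerk wings + bao buns + bahn mi for 876 (71 min).
Dropping jerk wings frees 23 min; slotting in mushroom risotto (24 min) lifts the total to 877 at 72 min.
Next best is poke bowl + grain bowl + chicken katsu + shrimp tacos + jerk wings + bao buns + bahn mi at 876 (71 min) — short by 1.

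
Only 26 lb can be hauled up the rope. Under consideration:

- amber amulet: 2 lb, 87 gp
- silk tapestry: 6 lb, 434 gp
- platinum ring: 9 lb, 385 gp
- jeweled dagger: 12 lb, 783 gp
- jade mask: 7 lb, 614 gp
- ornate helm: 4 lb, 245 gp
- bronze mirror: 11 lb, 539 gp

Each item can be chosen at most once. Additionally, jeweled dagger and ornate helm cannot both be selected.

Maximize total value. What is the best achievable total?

Best packing: silk tapestry + jeweled dagger + jade mask — 25 lb, 1831 total.

1831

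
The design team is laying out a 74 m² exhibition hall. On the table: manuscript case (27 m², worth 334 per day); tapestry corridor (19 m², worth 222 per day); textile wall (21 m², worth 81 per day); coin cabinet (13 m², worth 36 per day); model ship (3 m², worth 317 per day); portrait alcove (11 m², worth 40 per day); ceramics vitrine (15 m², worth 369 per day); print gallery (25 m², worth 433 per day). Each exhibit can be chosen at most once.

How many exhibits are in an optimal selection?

4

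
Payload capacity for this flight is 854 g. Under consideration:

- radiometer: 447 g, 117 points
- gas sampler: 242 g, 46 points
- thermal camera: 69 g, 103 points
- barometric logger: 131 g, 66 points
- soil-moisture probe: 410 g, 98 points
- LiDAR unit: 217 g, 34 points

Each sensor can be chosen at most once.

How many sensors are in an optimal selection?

4

Best achievable data value is 313.
gas sampler + thermal camera + barometric logger + soil-moisture probe hits 313 at 852 g.
All optima have 4 sensors.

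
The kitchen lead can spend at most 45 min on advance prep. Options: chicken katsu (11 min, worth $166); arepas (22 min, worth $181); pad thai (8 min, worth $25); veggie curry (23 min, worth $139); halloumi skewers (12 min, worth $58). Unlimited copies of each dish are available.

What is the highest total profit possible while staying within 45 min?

664

Taking 4×chicken katsu: 44 min used, 664 in profit.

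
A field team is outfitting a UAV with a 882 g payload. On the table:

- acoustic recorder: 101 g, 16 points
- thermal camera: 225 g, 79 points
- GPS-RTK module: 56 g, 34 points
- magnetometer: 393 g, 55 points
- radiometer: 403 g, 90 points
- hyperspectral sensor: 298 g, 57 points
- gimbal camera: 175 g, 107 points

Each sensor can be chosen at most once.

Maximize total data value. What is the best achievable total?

310

Ranking by ratio (data value/g): gimbal camera 0.61, GPS-RTK module 0.61, thermal camera 0.35.
Thermal camera + GPS-RTK module + radiometer + gimbal camera uses 859 of the 882 g and totals 310.
Next best is acoustic recorder + thermal camera + GPS-RTK module + hyperspectral sensor + gimbal camera at 293 (855 g) — short by 17.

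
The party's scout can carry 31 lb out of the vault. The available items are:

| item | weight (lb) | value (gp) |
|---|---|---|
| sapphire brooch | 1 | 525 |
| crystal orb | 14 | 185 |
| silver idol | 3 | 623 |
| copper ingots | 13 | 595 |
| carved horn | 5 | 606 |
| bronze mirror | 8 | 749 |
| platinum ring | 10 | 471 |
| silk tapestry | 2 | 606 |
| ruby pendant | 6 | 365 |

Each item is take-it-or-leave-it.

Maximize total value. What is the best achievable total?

A density-first pass picks sapphire brooch + silver idol + carved horn + bronze mirror + silk tapestry + ruby pendant — 3474 at 25 lb.
Dropping ruby pendant frees 6 lb; slotting in platinum ring (10 lb) lifts the total to 3580 at 29 lb.
Runner-up sapphire brooch + silver idol + carved horn + bronze mirror + silk tapestry + ruby pendant tops out at 3474.

3580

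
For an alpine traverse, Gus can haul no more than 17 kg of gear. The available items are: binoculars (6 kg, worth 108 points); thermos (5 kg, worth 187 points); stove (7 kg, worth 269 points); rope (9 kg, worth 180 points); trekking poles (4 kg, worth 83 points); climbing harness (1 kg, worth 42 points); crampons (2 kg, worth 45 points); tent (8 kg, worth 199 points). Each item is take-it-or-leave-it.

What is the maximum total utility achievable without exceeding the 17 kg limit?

581

Density check — climbing harness 42.00, stove 38.43, thermos 37.40 are the best per kg.
A density-first pass picks thermos + stove + climbing harness + crampons — 543 at 15 kg.
Dropping crampons frees 2 kg; slotting in trekking poles (4 kg) lifts the total to 581 at 17 kg.
The closest alternative, thermos + stove + climbing harness + crampons, reaches only 543.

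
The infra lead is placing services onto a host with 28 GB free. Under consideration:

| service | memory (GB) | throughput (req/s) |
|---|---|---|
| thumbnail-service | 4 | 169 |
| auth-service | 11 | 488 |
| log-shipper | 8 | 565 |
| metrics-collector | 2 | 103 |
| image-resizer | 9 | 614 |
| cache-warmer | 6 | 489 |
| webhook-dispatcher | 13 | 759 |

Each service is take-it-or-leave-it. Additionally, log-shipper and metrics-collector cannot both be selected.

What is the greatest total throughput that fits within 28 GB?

Ranking by ratio (throughput/GB): cache-warmer 81.50, log-shipper 70.62, image-resizer 68.22.
Image-resizer + cache-warmer + webhook-dispatcher uses 28 of the 28 GB and totals 1862.
No other feasible combination exceeds 1862.

1862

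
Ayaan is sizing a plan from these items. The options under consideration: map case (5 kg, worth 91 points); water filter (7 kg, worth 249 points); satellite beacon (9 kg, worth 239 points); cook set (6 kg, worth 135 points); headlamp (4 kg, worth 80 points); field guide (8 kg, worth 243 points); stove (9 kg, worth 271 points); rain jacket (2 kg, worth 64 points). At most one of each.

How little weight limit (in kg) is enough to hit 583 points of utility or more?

Need the lightest bundle worth ≥ 583.
water filter + stove + rain jacket reaches 584 using 18 kg.
No combination under 18 kg hits 583.

18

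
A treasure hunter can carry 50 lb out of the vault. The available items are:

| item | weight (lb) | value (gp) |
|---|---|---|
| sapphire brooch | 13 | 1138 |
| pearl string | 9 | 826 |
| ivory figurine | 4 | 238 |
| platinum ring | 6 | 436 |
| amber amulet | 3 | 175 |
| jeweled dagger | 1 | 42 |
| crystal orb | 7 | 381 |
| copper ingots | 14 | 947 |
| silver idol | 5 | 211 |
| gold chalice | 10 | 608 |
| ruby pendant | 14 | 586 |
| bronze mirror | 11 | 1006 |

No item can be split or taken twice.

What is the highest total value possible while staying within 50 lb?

4092

Greedy by ratio would take sapphire brooch + pearl string + platinum ring + jeweled dagger + gold chalice + bronze mirror: 50 lb used, total 4056.
A better packing is sapphire brooch + pearl string + amber amulet + copper ingots + bronze mirror: 50 lb, total 4092.
An exhaustive check of the 4096 subsets confirms 4092.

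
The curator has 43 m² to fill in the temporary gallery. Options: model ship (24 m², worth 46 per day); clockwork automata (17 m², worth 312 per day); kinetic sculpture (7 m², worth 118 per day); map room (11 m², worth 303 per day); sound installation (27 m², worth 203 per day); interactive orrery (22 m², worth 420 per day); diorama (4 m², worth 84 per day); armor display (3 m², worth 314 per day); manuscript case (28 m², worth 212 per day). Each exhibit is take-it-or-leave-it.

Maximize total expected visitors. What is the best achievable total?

1155

By expected visitors per m²: armor display 104.67, map room 27.55, diorama 21.00, interactive orrery 19.09 lead.
A density-first pass picks map room + interactive orrery + diorama + armor display — 1121 at 40 m².
Dropping diorama frees 4 m²; slotting in kinetic sculpture (7 m²) lifts the total to 1155 at 43 m².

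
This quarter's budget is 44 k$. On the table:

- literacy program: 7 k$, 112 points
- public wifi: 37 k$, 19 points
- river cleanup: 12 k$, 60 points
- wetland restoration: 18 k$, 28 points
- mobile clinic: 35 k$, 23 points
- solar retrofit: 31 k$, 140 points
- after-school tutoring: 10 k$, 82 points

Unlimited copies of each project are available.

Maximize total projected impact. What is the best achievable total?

6×literacy program uses 42 of the 44 k$ and totals 672.
No other feasible combination exceeds 672.

672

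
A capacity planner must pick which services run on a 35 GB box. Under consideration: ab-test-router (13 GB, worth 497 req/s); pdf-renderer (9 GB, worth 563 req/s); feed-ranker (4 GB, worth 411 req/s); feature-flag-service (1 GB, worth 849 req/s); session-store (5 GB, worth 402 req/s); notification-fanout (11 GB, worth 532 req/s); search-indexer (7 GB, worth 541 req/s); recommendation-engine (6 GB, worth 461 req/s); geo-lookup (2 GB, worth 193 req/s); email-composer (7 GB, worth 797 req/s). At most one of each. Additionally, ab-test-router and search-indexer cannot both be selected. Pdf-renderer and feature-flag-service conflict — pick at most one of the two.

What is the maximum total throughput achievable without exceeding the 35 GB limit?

3654

Ranking by ratio (throughput/GB): feature-flag-service 849.00, email-composer 113.86, feed-ranker 102.75.
Best packing: feed-ranker + feature-flag-service + session-store + search-indexer + recommendation-engine + geo-lookup + email-composer — 32 GB, 3654 total.
The closest alternative, feed-ranker + feature-flag-service + session-store + notification-fanout + search-indexer + email-composer, reaches only 3532.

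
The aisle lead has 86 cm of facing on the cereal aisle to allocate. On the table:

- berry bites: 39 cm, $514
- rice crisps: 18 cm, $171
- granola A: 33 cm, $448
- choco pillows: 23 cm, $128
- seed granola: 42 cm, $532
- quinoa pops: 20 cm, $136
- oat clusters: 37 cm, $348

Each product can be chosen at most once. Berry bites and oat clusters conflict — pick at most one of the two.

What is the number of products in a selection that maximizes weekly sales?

The maximum weekly sales within 86 cm is 1046.
berry bites + seed granola hits 1046 at 81 cm.
Every optimal selection uses 2 products.

2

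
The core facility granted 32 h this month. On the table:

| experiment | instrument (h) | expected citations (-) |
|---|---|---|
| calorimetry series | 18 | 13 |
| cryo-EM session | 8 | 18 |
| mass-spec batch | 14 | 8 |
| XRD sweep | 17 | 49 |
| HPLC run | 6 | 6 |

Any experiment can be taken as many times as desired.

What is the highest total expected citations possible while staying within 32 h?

73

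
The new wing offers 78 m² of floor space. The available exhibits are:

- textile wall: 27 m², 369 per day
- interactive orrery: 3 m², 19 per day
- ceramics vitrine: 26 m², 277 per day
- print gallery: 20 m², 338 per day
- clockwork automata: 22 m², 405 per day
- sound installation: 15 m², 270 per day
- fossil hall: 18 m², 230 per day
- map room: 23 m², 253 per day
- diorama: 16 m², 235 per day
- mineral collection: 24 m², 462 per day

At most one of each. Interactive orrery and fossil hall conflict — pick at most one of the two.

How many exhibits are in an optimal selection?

The maximum expected visitors within 78 m² is 1372.
For example clockwork automata + sound installation + diorama + mineral collection achieves it, using 77 m².
All optima have 4 exhibits.

4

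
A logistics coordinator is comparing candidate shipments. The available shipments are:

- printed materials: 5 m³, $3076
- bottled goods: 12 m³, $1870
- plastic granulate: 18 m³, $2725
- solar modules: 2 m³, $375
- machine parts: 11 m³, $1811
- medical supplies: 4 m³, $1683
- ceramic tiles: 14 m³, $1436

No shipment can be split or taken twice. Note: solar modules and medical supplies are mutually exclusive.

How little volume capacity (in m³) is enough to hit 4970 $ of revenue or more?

18

Minimise m³ subject to total revenue ≥ 4970.
printed materials + solar modules + machine parts reaches 5262 using 18 m³.
Any bundle with less than 18 m³ falls short of 4970.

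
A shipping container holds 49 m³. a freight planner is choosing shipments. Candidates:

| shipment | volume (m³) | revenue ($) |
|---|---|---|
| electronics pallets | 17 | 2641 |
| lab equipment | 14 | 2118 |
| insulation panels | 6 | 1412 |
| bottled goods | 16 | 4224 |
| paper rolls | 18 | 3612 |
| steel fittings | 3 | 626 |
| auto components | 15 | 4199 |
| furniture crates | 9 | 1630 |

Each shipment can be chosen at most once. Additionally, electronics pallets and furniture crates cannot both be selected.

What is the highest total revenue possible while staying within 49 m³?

Best packing: insulation panels + bottled goods + steel fittings + auto components + furniture crates — 49 m³, 12091 total.
The closest alternative, bottled goods + paper rolls + auto components, reaches only 12035.

12091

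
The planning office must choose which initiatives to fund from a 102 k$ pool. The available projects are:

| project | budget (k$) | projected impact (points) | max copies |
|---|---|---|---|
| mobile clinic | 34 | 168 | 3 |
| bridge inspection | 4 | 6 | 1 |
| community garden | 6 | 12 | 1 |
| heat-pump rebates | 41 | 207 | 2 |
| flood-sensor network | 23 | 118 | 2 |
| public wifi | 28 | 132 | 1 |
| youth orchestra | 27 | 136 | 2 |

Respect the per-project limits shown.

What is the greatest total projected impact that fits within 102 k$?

511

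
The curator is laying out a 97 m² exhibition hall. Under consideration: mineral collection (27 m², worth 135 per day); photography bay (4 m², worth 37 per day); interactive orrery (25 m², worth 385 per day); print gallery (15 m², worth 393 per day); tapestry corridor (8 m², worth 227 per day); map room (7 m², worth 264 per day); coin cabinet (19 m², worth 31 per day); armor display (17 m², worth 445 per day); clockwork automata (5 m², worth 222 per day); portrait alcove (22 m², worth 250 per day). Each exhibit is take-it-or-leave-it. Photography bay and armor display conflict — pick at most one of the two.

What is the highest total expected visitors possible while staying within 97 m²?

1967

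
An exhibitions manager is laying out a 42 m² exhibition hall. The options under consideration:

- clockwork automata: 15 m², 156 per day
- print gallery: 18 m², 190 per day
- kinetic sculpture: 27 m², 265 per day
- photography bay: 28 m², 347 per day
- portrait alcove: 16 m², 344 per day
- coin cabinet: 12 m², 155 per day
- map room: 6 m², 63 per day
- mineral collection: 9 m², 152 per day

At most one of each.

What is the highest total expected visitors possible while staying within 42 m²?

652

Greedy by ratio would take portrait alcove + coin cabinet + mineral collection: 37 m² used, total 651.
Replace coin cabinet with clockwork automata: the trade gains 1 net, giving 652 at 40 m².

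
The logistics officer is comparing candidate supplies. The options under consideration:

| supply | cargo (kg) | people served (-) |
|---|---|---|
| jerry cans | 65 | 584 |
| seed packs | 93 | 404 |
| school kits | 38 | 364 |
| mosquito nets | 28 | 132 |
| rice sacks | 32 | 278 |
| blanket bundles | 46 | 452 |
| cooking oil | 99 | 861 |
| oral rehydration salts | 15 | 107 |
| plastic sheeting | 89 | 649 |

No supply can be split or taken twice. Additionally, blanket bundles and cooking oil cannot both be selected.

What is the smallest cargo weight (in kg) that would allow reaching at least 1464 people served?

164

Look for the lowest-cargo combination reaching 1464.
Taking jerry cans + school kits + blanket bundles + oral rehydration salts gives 1507 (≥ 1464) for 164 kg.
Below 164 kg the best achievable stays under 1464.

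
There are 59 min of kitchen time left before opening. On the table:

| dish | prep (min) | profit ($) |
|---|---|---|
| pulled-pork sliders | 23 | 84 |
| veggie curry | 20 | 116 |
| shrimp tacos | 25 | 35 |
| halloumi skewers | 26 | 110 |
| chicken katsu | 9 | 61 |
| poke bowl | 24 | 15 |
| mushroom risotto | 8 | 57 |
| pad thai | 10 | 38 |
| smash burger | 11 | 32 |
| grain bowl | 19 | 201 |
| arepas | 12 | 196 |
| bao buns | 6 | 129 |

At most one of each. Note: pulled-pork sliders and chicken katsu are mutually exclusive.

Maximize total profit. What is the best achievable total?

644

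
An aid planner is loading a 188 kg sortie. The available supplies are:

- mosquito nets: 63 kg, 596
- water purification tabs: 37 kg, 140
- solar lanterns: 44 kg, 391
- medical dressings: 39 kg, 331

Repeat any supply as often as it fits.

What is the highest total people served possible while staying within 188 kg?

By people served per kg: mosquito nets 9.46, solar lanterns 8.89, medical dressings 8.49 lead.
The ratio heuristic lands on 2×mosquito nets + solar lanterns (1583) but leaves 18 kg idle.
Dropping mosquito nets frees 63 kg; slotting in 2×medical dressings (78 kg) lifts the total to 1649 at 185 kg.
No other feasible combination exceeds 1649.

1649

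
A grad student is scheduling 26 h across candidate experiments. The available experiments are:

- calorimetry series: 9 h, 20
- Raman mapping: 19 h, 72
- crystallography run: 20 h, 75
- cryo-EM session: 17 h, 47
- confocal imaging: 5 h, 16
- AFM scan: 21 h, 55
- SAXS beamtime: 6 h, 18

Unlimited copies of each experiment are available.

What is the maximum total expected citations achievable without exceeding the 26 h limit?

Greedy by ratio would take Raman mapping + confocal imaging: 24 h used, total 88.
Replace Raman mapping and confocal imaging with crystallography run + SAXS beamtime: the trade gains 5 net, giving 93 at 26 h.
No other feasible combination exceeds 93.

93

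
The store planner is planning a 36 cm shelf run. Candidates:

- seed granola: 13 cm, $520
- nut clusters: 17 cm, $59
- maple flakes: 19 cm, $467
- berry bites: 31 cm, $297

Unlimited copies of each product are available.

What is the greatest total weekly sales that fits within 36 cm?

1040

Density check — seed granola 40.00, maple flakes 24.58, berry bites 9.58, nut clusters 3.47 are the best per cm.
Best packing: 2×seed granola — 26 cm, 1040 total.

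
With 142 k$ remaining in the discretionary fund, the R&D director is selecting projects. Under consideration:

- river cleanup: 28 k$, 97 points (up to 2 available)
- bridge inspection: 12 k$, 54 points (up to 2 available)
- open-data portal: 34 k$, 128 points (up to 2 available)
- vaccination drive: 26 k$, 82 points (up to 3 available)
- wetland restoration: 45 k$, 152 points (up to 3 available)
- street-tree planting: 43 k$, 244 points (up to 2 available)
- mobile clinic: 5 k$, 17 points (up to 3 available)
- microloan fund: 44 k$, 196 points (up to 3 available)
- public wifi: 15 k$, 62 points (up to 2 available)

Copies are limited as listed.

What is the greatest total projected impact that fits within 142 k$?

738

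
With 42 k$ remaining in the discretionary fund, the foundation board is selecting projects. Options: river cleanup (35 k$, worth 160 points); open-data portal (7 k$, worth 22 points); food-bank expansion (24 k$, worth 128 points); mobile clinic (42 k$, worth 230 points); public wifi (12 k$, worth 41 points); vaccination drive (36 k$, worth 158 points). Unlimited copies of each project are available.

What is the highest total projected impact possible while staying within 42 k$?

230

Taking mobile clinic: 42 k$ used, 230 in projected impact.
Every other selection either busts 42 k$ or fails to beat 230.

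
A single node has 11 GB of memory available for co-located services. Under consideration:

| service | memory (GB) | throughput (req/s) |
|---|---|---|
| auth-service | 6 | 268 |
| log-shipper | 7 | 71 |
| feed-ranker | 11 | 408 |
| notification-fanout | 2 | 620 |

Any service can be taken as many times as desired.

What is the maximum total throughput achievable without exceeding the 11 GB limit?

3100

The ratio ordering already packs tightly: 5×notification-fanout, 10 GB, 3100.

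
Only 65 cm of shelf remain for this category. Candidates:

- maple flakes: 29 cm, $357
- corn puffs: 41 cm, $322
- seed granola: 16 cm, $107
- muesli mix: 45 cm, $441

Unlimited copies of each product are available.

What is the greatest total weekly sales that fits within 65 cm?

714

The ratio ordering already packs tightly: 2×maple flakes, 58 cm, 714.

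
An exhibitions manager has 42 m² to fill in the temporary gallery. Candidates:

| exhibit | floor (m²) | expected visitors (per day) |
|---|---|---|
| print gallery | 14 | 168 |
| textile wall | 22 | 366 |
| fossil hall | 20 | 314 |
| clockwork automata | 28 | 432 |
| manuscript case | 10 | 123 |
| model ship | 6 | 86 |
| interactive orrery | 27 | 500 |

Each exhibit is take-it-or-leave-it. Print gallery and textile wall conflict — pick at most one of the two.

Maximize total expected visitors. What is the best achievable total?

680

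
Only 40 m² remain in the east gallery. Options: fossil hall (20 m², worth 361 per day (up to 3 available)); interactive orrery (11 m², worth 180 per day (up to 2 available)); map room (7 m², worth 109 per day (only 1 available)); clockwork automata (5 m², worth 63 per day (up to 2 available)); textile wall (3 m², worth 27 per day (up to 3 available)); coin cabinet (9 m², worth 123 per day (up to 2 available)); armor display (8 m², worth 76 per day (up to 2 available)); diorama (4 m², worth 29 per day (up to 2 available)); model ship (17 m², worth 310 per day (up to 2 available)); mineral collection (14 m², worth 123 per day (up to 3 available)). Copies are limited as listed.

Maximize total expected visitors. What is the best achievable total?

722

The ratio heuristic lands on clockwork automata + 2×model ship (683) but leaves 1 m² idle.
Replace clockwork automata and 2×model ship with 2×fossil hall: the trade gains 39 net, giving 722 at 40 m².
No other feasible combination exceeds 722.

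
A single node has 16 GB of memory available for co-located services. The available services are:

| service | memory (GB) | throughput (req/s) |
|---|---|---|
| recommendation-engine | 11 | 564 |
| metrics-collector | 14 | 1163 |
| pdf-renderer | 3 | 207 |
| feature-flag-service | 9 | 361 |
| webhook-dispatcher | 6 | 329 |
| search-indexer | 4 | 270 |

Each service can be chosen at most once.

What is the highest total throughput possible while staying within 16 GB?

1163

Taking metrics-collector: 14 GB used, 1163 in throughput.
An exhaustive check of the 64 subsets confirms 1163.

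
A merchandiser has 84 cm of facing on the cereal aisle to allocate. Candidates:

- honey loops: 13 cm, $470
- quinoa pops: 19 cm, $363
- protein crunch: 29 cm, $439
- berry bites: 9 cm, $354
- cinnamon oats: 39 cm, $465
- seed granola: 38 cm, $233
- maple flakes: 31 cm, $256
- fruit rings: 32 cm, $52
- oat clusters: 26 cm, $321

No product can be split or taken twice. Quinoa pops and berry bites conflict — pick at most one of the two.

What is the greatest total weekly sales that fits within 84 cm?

1584

Taking honey loops + protein crunch + berry bites + oat clusters: 77 cm used, 1584 in weekly sales.
Runner-up honey loops + protein crunch + berry bites + maple flakes tops out at 1519.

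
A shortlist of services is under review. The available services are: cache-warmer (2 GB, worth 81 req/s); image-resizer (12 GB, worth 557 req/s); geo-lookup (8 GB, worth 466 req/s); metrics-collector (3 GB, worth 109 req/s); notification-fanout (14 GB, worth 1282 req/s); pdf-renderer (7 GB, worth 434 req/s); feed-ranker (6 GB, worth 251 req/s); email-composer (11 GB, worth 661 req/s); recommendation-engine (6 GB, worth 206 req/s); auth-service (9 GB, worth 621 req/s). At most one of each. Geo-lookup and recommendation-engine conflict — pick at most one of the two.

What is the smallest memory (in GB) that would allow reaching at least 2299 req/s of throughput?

30

Look for the lowest-memory combination reaching 2299.
Taking notification-fanout + pdf-renderer + auth-service gives 2337 (≥ 2299) for 30 GB.
Any bundle with less than 30 GB falls short of 2299.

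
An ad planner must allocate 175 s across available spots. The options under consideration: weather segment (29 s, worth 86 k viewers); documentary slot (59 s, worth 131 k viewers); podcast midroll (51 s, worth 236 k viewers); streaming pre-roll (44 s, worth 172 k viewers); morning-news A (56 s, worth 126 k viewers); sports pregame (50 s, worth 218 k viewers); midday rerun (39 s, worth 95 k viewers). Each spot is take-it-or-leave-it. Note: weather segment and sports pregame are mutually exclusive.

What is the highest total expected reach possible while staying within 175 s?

626

Podcast midroll + streaming pre-roll + sports pregame uses 145 of the 175 s and totals 626.
Runner-up weather segment + podcast midroll + streaming pre-roll + midday rerun tops out at 589.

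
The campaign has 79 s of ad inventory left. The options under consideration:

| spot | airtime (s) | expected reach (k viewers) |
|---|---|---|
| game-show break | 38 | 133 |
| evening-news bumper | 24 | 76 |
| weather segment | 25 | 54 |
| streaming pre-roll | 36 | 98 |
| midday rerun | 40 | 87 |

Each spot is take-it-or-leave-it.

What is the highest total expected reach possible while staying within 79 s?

Density check — game-show break 3.50, evening-news bumper 3.17, streaming pre-roll 2.72 are the best per s.
The ratio heuristic lands on game-show break + evening-news bumper (209) but leaves 17 s idle.
Dropping evening-news bumper frees 24 s; slotting in streaming pre-roll (36 s) lifts the total to 231 at 74 s.
The closest alternative, game-show break + midday rerun, reaches only 220.

231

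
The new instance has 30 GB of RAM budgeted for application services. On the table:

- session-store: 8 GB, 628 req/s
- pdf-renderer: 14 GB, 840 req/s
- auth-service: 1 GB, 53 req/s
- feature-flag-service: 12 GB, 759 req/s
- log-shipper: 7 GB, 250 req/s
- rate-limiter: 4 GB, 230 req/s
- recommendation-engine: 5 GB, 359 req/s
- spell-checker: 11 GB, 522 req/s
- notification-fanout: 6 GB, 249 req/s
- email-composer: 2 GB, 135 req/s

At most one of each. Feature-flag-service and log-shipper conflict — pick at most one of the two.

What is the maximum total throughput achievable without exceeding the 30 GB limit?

2029

Density check — session-store 78.50, recommendation-engine 71.80, email-composer 67.50 are the best per GB.
A density-first pass picks session-store + auth-service + feature-flag-service + recommendation-engine + email-composer — 1934 at 28 GB.
Replace email-composer with rate-limiter: the trade gains 95 net, giving 2029 at 30 GB.
Nothing else feasible within 30 GB beats 2029.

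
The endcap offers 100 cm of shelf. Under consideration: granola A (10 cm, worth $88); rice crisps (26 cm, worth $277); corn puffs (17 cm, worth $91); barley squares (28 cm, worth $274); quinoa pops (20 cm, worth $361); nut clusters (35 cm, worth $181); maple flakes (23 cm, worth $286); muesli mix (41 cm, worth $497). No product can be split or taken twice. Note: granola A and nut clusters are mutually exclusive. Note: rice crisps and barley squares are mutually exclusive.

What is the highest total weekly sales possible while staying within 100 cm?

Best packing: granola A + quinoa pops + maple flakes + muesli mix — 94 cm, 1232 total.

1232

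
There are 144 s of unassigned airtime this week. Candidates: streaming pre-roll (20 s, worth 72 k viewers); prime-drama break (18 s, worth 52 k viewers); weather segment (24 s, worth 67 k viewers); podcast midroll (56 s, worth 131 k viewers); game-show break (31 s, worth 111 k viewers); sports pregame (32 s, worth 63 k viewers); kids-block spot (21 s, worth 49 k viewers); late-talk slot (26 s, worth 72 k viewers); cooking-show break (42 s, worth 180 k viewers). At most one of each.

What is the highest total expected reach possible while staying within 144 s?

502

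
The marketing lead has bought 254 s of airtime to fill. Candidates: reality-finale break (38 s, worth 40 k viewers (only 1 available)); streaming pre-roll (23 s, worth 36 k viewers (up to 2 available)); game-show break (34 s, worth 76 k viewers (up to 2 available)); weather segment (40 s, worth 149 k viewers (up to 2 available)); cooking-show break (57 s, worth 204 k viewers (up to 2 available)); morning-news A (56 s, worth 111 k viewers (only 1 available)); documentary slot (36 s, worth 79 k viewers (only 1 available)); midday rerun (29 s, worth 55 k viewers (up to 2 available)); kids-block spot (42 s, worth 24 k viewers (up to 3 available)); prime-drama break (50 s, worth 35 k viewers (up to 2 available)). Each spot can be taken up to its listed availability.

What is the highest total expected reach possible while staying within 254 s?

821

Filling by ratio: streaming pre-roll + game-show break + 2×weather segment + 2×cooking-show break for 818, with 3 s left unused.
Replace game-show break with documentary slot: the trade gains 3 net, giving 821 at 253 s.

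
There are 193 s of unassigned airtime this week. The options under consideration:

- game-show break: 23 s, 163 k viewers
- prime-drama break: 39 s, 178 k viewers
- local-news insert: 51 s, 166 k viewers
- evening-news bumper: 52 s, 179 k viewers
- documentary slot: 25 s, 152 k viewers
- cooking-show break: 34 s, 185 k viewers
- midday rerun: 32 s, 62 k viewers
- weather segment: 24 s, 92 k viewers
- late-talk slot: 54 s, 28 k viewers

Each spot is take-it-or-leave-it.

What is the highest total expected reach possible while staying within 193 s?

By expected reach per s: game-show break 7.09, documentary slot 6.08, cooking-show break 5.44, prime-drama break 4.56 lead.
Filling by ratio: game-show break + prime-drama break + documentary slot + cooking-show break + midday rerun + weather segment for 832, with 16 s left unused.
Replace midday rerun and weather segment with evening-news bumper: the trade gains 25 net, giving 857 at 173 s.
Runner-up game-show break + local-news insert + evening-news bumper + documentary slot + cooking-show break tops out at 845.

857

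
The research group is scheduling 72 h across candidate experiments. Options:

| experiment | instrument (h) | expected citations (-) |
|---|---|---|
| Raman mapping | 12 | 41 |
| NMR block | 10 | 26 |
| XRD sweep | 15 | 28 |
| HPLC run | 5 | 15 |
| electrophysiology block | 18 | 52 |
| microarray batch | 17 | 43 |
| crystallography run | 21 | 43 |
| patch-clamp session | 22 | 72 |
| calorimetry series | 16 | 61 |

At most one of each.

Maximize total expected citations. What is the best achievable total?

Taking the top-ratio experiments first gives Raman mapping + NMR block + HPLC run + patch-clamp session + calorimetry series for 215 (65 h).
Replace NMR block with microarray batch: the trade gains 17 net, giving 232 at 72 h.
No other feasible combination exceeds 232.

232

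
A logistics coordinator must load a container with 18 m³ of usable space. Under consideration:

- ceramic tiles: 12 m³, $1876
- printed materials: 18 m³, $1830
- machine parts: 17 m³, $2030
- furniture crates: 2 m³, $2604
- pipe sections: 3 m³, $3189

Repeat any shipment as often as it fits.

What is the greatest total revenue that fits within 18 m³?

Taking 9×furniture crates: 18 m³ used, 23436 in revenue.

23436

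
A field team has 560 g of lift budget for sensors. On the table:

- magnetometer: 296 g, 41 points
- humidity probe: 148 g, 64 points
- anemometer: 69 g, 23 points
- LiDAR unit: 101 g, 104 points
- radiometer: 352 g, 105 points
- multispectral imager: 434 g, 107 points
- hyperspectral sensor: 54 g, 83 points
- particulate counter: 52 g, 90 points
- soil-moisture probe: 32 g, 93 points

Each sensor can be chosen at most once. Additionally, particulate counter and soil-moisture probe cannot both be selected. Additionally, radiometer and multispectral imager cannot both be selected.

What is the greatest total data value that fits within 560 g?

385

Best packing: LiDAR unit + radiometer + hyperspectral sensor + soil-moisture probe — 539 g, 385 total.
Runner-up LiDAR unit + radiometer + hyperspectral sensor + particulate counter tops out at 382.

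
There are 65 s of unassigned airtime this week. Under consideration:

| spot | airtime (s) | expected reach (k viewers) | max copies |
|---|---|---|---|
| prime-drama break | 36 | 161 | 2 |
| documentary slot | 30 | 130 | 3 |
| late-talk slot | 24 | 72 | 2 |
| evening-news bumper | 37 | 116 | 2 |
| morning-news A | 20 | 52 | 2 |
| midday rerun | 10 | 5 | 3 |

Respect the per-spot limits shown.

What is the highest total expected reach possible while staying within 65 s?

260

Filling by ratio: prime-drama break + late-talk slot for 233, with 5 s left unused.
Dropping prime-drama break and late-talk slot frees 60 s; slotting in 2×documentary slot (60 s) lifts the total to 260 at 60 s.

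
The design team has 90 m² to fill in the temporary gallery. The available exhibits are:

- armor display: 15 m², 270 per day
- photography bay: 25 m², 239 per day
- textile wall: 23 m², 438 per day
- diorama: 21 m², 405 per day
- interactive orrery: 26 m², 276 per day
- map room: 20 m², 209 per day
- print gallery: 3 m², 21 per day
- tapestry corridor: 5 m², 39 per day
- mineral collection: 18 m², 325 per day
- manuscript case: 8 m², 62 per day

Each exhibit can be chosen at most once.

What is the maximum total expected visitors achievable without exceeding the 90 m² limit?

1539

Taking armor display + textile wall + diorama + tapestry corridor + mineral collection + manuscript case: 90 m² used, 1539 in expected visitors.
Runner-up armor display + textile wall + diorama + print gallery + mineral collection + manuscript case tops out at 1521.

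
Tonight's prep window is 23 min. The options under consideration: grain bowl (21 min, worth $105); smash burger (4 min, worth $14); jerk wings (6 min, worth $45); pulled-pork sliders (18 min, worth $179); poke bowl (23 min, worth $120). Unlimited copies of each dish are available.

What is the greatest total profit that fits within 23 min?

193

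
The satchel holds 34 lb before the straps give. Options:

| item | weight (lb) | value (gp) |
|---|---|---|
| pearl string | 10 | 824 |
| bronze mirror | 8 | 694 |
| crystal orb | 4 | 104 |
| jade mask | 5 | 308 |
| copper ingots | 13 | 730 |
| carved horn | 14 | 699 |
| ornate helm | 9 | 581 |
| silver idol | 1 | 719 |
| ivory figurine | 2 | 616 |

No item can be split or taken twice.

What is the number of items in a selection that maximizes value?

Optimal total is 3583.
For example pearl string + bronze mirror + copper ingots + silver idol + ivory figurine achieves it, using 34 lb.
Any selection reaching 3583 contains exactly 5 items.

5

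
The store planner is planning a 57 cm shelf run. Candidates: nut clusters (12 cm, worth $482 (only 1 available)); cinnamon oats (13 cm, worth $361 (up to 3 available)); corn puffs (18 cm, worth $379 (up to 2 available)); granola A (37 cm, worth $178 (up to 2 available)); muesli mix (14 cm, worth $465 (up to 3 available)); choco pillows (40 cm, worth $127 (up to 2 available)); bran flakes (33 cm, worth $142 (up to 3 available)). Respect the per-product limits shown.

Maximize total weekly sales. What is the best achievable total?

1877

By weekly sales per cm: nut clusters 40.17, muesli mix 33.21, cinnamon oats 27.77 lead.
Taking nut clusters + 3×muesli mix: 54 cm used, 1877 in weekly sales.
The spare 3 cm is too small for any remaining product, and no exchange beats 1877.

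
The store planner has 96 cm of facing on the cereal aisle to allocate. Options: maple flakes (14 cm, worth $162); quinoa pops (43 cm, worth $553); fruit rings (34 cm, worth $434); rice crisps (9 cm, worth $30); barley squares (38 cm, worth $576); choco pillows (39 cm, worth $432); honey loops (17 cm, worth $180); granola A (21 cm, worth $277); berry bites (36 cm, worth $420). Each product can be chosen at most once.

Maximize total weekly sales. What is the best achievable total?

By weekly sales per cm: barley squares 15.16, granola A 13.19, quinoa pops 12.86, fruit rings 12.76 lead.
A density-first pass picks fruit rings + barley squares + granola A — 1287 at 93 cm.
The 55 cm tied up in fruit rings and granola A is better spent on maple flakes + quinoa pops — total rises to 1291 (95 cm).
The closest alternative, fruit rings + barley squares + granola A, reaches only 1287.

1291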